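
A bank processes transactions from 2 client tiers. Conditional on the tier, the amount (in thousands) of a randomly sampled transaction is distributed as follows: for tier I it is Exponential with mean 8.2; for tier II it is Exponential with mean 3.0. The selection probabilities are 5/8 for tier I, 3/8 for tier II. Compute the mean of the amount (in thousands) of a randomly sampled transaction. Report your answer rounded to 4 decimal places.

Component means — I: 8.2; II: 3.
E[X] = 0.625·8.2 + 0.375·3 = 6.25.

6.2500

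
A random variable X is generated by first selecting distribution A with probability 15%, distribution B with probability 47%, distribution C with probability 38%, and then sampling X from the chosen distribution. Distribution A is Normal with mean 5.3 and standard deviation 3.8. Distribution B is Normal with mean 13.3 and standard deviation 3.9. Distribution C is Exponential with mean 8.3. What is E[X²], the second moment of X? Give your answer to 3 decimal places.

For each component E[X²] = Var + (mean)², giving A: 42.53; B: 192.1; C: 137.78.
Overall E[X²] = 0.15·42.53 + 0.47·192.1 + 0.38·137.78 = 149.023.

149.023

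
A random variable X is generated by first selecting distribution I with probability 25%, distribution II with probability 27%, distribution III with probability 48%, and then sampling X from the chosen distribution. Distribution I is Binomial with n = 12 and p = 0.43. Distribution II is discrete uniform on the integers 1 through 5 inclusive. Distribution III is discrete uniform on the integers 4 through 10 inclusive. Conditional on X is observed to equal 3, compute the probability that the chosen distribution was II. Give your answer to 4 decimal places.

Likelihoods P(X=3 | ·): I: 0.111097; II: 0.2; III: 0.
Posterior ∝ prior × likelihood. Numerator for II: 0.27·0.2 = 0.054.
Normalizing constant: 0.25·0.111097 + 0.27·0.2 + 0.48·0 = 0.0817742.
P(II | observation) = 0.054 / 0.0817742 = 0.660355.

0.6604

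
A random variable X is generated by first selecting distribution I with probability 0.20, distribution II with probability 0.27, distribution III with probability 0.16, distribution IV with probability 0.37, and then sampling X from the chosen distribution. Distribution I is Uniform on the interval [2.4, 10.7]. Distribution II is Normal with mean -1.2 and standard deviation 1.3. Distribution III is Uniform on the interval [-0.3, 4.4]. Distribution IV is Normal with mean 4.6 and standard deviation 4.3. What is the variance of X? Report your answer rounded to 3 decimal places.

Per component, I: μ=6.55, E[X²]=48.6433; II: μ=-1.2, E[X²]=3.13; III: μ=2.05, E[X²]=6.04333; IV: μ=4.6, E[X²]=39.65.
E[X] = 0.2·6.55 + 0.27·-1.2 + 0.16·2.05 + 0.37·4.6 = 3.016.
E[X²] = 0.2·48.6433 + 0.27·3.13 + 0.16·6.04333 + 0.37·39.65 = 26.2112.
Var(X) = E[X²] − (E[X])² = 26.2112 − 9.09626 = 17.1149.

17.115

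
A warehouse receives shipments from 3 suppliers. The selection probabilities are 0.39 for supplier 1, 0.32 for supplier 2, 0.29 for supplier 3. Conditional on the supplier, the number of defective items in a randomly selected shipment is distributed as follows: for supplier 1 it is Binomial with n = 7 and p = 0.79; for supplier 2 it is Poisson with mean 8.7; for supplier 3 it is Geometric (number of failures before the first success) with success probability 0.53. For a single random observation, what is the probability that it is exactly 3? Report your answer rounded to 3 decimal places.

0.035

Conditional on each supplier, P(X = 3): 1: 0.0335604; 2: 0.0182829; 3: 0.0550262.
By total probability, P(X = 3) = 0.39·0.0335604 + 0.32·0.0182829 + 0.29·0.0550262 = 0.0348967.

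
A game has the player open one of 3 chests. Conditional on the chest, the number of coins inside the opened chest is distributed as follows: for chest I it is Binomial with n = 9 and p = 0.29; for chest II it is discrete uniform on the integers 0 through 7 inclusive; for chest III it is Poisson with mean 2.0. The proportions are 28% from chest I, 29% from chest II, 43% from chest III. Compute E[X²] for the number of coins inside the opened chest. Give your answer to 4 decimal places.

For each component E[X²] = Var + (mean)², giving I: 8.6652; II: 17.5; III: 6.
Overall E[X²] = 0.28·8.6652 + 0.29·17.5 + 0.43·6 = 10.0813.

10.0813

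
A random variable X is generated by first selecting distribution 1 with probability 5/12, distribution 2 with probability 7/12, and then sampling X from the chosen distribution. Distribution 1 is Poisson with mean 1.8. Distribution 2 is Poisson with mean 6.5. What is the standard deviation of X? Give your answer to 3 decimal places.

3.148

Per component, 1: μ=1.8, E[X²]=5.04; 2: μ=6.5, E[X²]=48.75.
E[X] = 0.416667·1.8 + 0.583333·6.5 = 4.54167.
E[X²] = 0.416667·5.04 + 0.583333·48.75 = 30.5375.
Var(X) = E[X²] − (E[X])² = 30.5375 − 20.6267 = 9.91076.
SD(X) = √9.91076 = 3.14814.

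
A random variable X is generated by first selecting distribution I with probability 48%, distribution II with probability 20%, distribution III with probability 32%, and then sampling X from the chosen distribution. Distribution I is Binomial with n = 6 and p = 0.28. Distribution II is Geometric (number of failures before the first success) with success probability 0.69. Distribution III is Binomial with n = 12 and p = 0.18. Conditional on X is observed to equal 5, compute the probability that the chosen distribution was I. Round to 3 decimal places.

Likelihoods P(X=5 | ·): I: 0.00743488; II: 0.00197541; III: 0.0373065.
Posterior ∝ prior × likelihood. Numerator for I: 0.48·0.00743488 = 0.00356874.
Normalizing constant: 0.48·0.00743488 + 0.2·0.00197541 + 0.32·0.0373065 = 0.0159019.
P(I | observation) = 0.00356874 / 0.0159019 = 0.224422.

0.224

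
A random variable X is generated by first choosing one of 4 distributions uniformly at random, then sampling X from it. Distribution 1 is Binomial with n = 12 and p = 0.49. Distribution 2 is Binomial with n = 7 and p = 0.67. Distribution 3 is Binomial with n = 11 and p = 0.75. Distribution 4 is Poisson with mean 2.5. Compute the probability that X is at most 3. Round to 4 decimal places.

0.2525

Conditional on each component, P(X ≤ 3): 1: 0.0831583; 2: 0.168214; 3: 0.00118828; 4: 0.757576.
By total probability, P(X ≤ 3) = 0.25·0.0831583 + 0.25·0.168214 + 0.25·0.00118828 + 0.25·0.757576 = 0.252534.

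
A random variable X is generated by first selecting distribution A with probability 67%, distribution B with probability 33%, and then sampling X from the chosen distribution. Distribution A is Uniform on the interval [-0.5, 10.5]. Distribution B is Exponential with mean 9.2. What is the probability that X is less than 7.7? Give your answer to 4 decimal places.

0.6866

Conditional on each component, P(X < 7.7): A: 0.745455; B: 0.566974.
By total probability, P(X < 7.7) = 0.67·0.745455 + 0.33·0.566974 = 0.686556.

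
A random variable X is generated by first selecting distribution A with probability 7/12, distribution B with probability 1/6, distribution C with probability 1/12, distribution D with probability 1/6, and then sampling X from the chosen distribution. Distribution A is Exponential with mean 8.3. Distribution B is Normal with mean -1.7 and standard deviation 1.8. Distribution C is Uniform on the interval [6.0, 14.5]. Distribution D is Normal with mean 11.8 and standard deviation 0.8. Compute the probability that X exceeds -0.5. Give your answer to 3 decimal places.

0.875

Conditional on each component, P(X > -0.5): A: 1; B: 0.252493; C: 1; D: 1.
By total probability, P(X > -0.5) = 0.583333·1 + 0.166667·0.252493 + 0.0833333·1 + 0.166667·1 = 0.875415.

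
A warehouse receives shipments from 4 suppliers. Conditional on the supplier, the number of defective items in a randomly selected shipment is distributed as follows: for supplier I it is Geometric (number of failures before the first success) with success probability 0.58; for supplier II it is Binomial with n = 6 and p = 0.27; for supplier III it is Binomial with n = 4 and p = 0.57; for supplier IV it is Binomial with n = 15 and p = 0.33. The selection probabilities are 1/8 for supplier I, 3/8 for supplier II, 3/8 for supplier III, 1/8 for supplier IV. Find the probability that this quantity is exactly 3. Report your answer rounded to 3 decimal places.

0.199

Conditional on each supplier, P(X = 3): I: 0.042971; II: 0.15314; III: 0.318532; IV: 0.133798.
By total probability, P(X = 3) = 0.125·0.042971 + 0.375·0.15314 + 0.375·0.318532 + 0.125·0.133798 = 0.198973.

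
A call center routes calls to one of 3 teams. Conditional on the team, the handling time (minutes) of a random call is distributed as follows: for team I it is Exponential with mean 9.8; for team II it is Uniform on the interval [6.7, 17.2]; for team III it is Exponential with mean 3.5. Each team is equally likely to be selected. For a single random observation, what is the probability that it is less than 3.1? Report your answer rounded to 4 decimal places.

Conditional on each team, P(X < 3.1): I: 0.271179; II: 0; III: 0.587581.
By total probability, P(X < 3.1) = 0.333333·0.271179 + 0.333333·0 + 0.333333·0.587581 = 0.286253.

0.2863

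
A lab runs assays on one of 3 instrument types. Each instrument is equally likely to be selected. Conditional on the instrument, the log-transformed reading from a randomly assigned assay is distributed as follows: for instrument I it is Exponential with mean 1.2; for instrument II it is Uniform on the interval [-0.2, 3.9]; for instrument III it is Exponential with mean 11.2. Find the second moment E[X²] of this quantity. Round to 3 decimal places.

86.194

For each component E[X²] = Var + (mean)², giving I: 2.88; II: 4.82333; III: 250.88.
Overall E[X²] = 0.333333·2.88 + 0.333333·4.82333 + 0.333333·250.88 = 86.1944.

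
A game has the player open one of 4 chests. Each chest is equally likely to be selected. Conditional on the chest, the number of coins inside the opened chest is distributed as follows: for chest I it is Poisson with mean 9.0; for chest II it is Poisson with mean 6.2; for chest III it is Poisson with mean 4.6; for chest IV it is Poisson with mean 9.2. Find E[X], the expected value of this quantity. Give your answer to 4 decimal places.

7.2500

Component means — I: 9; II: 6.2; III: 4.6; IV: 9.2.
E[X] = 0.25·9 + 0.25·6.2 + 0.25·4.6 + 0.25·9.2 = 7.25.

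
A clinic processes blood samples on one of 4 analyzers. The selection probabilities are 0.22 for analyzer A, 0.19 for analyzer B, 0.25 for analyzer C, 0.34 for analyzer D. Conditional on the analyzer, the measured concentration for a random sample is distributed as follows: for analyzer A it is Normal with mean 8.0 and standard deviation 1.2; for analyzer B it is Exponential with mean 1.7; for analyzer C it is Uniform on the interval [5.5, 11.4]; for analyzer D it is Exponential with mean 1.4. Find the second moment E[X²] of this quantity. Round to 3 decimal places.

35.404

For each component E[X²] = Var + (mean)², giving A: 65.44; B: 5.78; C: 74.3033; D: 3.92.
Overall E[X²] = 0.22·65.44 + 0.19·5.78 + 0.25·74.3033 + 0.34·3.92 = 35.4036.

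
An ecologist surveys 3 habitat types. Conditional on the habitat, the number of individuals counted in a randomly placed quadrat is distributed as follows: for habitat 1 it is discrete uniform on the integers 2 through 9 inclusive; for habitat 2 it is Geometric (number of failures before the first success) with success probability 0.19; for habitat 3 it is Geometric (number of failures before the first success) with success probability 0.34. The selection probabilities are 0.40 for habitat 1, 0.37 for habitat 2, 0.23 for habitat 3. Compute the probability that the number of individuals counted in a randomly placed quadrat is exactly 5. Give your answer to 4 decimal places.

0.0843

Conditional on each habitat, P(X = 5): 1: 0.125; 2: 0.0662489; 3: 0.0425793.
By total probability, P(X = 5) = 0.4·0.125 + 0.37·0.0662489 + 0.23·0.0425793 = 0.0843053.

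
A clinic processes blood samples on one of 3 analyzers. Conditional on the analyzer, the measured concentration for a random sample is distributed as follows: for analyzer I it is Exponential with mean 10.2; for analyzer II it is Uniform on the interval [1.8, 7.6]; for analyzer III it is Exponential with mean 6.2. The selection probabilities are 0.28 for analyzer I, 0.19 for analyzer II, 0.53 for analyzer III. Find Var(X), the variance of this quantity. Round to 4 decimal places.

54.2473

Per component, I: μ=10.2, E[X²]=208.08; II: μ=4.7, E[X²]=24.8933; III: μ=6.2, E[X²]=76.88.
E[X] = 0.28·10.2 + 0.19·4.7 + 0.53·6.2 = 7.035.
E[X²] = 0.28·208.08 + 0.19·24.8933 + 0.53·76.88 = 103.739.
Var(X) = E[X²] − (E[X])² = 103.739 − 49.4912 = 54.2473.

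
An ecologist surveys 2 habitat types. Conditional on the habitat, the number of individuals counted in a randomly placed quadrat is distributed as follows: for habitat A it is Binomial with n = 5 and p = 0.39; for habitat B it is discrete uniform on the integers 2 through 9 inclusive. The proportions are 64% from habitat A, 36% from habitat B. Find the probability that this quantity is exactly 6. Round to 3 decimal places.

0.045

Conditional on each habitat, P(X = 6): A: 0; B: 0.125.
By total probability, P(X = 6) = 0.64·0 + 0.36·0.125 = 0.045.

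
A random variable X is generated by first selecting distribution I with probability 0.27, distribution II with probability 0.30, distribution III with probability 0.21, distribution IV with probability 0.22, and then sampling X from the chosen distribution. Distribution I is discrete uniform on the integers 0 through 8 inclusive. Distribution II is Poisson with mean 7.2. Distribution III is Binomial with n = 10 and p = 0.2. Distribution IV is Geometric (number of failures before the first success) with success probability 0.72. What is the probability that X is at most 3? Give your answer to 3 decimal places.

0.545

Conditional on each component, P(X ≤ 3): I: 0.444444; II: 0.0719171; III: 0.879126; IV: 0.993853.
By total probability, P(X ≤ 3) = 0.27·0.444444 + 0.3·0.0719171 + 0.21·0.879126 + 0.22·0.993853 = 0.544839.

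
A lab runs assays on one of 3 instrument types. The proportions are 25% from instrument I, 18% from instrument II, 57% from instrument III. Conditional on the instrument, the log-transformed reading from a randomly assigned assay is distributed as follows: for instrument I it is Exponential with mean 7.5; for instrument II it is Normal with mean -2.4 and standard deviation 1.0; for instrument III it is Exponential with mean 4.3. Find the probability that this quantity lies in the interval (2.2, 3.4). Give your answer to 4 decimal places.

0.1108

Conditional on each instrument, P(2.2 < X < 3.4): I: 0.110267; II: 2.10914e-06; III: 0.145991.
By total probability, P(2.2 < X < 3.4) = 0.25·0.110267 + 0.18·2.10914e-06 + 0.57·0.145991 = 0.110782.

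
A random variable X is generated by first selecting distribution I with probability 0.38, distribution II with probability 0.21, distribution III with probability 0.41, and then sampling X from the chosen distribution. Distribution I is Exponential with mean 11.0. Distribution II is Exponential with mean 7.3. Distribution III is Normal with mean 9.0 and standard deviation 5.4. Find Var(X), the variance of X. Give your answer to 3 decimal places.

Per component, I: μ=11, E[X²]=242; II: μ=7.3, E[X²]=106.58; III: μ=9, E[X²]=110.16.
E[X] = 0.38·11 + 0.21·7.3 + 0.41·9 = 9.403.
E[X²] = 0.38·242 + 0.21·106.58 + 0.41·110.16 = 159.507.
Var(X) = E[X²] − (E[X])² = 159.507 − 88.4164 = 71.091.

71.091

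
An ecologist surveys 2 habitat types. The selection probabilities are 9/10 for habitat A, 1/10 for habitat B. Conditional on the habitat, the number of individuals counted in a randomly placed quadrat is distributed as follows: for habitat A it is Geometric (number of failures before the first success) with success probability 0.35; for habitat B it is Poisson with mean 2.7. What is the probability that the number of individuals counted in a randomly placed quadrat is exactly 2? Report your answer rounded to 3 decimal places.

Conditional on each habitat, P(X = 2): A: 0.147875; B: 0.244964.
By total probability, P(X = 2) = 0.9·0.147875 + 0.1·0.244964 = 0.157584.

0.158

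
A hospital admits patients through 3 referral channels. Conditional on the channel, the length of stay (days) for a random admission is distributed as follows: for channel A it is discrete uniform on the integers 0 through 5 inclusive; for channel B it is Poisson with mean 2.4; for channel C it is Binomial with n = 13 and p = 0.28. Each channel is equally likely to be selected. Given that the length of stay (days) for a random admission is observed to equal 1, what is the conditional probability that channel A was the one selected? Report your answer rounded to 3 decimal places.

Likelihoods P(X=1 | ·): A: 0.166667; B: 0.217723; C: 0.0706466.
Posterior ∝ prior × likelihood. Numerator for A: 0.333333·0.166667 = 0.0555556.
Normalizing constant: 0.333333·0.166667 + 0.333333·0.217723 + 0.333333·0.0706466 = 0.151679.
P(A | observation) = 0.0555556 / 0.151679 = 0.366271.

0.366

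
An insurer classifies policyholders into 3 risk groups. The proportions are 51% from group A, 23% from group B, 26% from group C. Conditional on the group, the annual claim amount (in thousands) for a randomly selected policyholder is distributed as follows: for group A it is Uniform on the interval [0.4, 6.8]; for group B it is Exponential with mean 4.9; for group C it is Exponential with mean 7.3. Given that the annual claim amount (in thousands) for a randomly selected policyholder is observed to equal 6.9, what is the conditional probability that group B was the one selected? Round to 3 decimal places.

0.453

Likelihoods f(6.9 | ·): A: 0; B: 0.0499168; C: 0.0532328.
Posterior ∝ prior × likelihood. Numerator for B: 0.23·0.0499168 = 0.0114809.
Normalizing constant: 0.51·0 + 0.23·0.0499168 + 0.26·0.0532328 = 0.0253214.
P(B | observation) = 0.0114809 / 0.0253214 = 0.453405.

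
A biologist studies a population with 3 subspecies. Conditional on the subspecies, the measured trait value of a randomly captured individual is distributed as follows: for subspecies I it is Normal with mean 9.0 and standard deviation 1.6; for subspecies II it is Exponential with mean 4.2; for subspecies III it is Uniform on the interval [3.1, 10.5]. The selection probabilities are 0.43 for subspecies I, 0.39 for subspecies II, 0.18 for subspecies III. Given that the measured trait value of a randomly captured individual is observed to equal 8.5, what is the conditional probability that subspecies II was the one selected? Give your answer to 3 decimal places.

0.088

Likelihoods f(8.5 | ·): I: 0.237457; II: 0.0314645; III: 0.135135.
Posterior ∝ prior × likelihood. Numerator for II: 0.39·0.0314645 = 0.0122712.
Normalizing constant: 0.43·0.237457 + 0.39·0.0314645 + 0.18·0.135135 = 0.138702.
P(II | observation) = 0.0122712 / 0.138702 = 0.0884716.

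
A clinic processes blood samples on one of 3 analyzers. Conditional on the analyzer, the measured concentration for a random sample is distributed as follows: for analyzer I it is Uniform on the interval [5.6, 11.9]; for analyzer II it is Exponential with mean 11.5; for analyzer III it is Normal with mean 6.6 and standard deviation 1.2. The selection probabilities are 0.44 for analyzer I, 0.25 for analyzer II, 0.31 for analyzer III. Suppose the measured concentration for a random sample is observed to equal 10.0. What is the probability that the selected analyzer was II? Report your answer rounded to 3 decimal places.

Likelihoods f(10.0 | ·): I: 0.15873; II: 0.0364464; III: 0.00600508.
Posterior ∝ prior × likelihood. Numerator for II: 0.25·0.0364464 = 0.0091116.
Normalizing constant: 0.44·0.15873 + 0.25·0.0364464 + 0.31·0.00600508 = 0.0808144.
P(II | observation) = 0.0091116 / 0.0808144 = 0.112747.

0.113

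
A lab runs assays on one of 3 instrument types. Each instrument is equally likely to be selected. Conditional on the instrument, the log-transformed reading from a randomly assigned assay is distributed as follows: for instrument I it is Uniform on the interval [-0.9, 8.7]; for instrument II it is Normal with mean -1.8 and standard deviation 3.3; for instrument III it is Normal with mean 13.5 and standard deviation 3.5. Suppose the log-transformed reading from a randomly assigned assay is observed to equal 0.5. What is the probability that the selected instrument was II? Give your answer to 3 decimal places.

0.476

Likelihoods f(0.5 | ·): I: 0.104167; II: 0.0948229; III: 0.000115106.
Posterior ∝ prior × likelihood. Numerator for II: 0.333333·0.0948229 = 0.0316076.
Normalizing constant: 0.333333·0.104167 + 0.333333·0.0948229 + 0.333333·0.000115106 = 0.0663682.
P(II | observation) = 0.0316076 / 0.0663682 = 0.476246.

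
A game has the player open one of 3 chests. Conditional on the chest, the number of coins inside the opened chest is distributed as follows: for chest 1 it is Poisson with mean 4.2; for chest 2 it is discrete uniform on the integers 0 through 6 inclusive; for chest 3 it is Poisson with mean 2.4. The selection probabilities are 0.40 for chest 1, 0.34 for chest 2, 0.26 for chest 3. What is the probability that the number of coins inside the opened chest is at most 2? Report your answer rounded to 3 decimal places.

Conditional on each chest, P(X ≤ 2): 1: 0.210238; 2: 0.428571; 3: 0.569709.
By total probability, P(X ≤ 2) = 0.4·0.210238 + 0.34·0.428571 + 0.26·0.569709 = 0.377934.

0.378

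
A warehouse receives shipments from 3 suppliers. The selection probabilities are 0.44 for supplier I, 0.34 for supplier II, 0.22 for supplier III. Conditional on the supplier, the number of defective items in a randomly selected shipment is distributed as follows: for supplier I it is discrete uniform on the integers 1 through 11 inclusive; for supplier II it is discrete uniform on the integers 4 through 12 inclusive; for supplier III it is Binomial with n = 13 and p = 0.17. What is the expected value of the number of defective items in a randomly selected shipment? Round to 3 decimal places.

5.846

Component means — I: 6; II: 8; III: 2.21.
E[X] = 0.44·6 + 0.34·8 + 0.22·2.21 = 5.8462.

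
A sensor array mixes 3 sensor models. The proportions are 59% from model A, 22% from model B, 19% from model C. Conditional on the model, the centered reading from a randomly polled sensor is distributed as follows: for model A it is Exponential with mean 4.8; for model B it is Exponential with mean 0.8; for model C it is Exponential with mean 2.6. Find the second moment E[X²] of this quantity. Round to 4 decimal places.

For each component E[X²] = Var + (mean)², giving A: 46.08; B: 1.28; C: 13.52.
Overall E[X²] = 0.59·46.08 + 0.22·1.28 + 0.19·13.52 = 30.0376.

30.0376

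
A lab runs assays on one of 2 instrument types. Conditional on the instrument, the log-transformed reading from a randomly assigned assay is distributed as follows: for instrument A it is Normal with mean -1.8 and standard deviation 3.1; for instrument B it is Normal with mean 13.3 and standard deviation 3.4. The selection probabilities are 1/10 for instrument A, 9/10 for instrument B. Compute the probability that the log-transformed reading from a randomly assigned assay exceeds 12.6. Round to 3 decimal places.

0.523

Conditional on each instrument, P(X > 12.6): A: 1.69905e-06; B: 0.581559.
By total probability, P(X > 12.6) = 0.1·1.69905e-06 + 0.9·0.581559 = 0.523403.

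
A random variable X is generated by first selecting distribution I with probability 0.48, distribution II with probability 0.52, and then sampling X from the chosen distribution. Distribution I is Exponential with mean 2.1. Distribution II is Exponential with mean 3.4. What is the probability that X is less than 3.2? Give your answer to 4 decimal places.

0.6925

Conditional on each component, P(X < 3.2): I: 0.78212; II: 0.609831.
By total probability, P(X < 3.2) = 0.48·0.78212 + 0.52·0.609831 = 0.69253.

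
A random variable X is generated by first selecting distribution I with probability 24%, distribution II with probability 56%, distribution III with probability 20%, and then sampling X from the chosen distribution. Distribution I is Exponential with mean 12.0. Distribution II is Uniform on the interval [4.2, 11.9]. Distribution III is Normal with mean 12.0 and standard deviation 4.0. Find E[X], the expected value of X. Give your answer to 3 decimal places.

Component means — I: 12; II: 8.05; III: 12.
E[X] = 0.24·12 + 0.56·8.05 + 0.2·12 = 9.788.

9.788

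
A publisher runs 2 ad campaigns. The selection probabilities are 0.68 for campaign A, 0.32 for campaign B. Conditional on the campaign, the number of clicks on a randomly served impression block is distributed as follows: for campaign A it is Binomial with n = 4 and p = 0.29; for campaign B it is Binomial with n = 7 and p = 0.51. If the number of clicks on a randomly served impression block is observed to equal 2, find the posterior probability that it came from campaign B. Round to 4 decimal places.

Likelihoods P(X=2 | ·): A: 0.254369; B: 0.154291.
Posterior ∝ prior × likelihood. Numerator for B: 0.32·0.154291 = 0.0493731.
Normalizing constant: 0.68·0.254369 + 0.32·0.154291 = 0.222344.
P(B | observation) = 0.0493731 / 0.222344 = 0.222057.

0.2221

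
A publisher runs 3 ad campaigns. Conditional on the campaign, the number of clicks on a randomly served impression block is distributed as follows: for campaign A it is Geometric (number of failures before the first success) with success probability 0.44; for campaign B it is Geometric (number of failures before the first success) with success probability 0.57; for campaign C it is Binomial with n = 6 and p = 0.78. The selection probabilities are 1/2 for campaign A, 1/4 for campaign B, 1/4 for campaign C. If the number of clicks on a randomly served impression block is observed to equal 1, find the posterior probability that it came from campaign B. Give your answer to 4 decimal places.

Likelihoods P(X=1 | ·): A: 0.2464; B: 0.2451; C: 0.0024119.
Posterior ∝ prior × likelihood. Numerator for B: 0.25·0.2451 = 0.061275.
Normalizing constant: 0.5·0.2464 + 0.25·0.2451 + 0.25·0.0024119 = 0.185078.
P(B | observation) = 0.061275 / 0.185078 = 0.331077.

0.3311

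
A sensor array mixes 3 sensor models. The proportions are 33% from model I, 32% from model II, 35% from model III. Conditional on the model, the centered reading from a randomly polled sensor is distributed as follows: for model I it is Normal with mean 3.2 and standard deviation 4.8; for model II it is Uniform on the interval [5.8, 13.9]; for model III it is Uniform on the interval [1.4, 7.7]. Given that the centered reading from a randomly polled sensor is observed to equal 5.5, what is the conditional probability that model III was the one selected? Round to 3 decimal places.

Likelihoods f(5.5 | ·): I: 0.0740989; II: 0; III: 0.15873.
Posterior ∝ prior × likelihood. Numerator for III: 0.35·0.15873 = 0.0555556.
Normalizing constant: 0.33·0.0740989 + 0.32·0 + 0.35·0.15873 = 0.0800082.
P(III | observation) = 0.0555556 / 0.0800082 = 0.694373.

0.694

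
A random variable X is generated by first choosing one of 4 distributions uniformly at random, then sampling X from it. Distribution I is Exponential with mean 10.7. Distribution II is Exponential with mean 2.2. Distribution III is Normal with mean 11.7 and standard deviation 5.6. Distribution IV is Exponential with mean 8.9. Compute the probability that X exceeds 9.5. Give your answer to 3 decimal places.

0.355

Conditional on each component, P(X > 9.5): I: 0.411539; II: 0.0133241; III: 0.652788; IV: 0.343896.
By total probability, P(X > 9.5) = 0.25·0.411539 + 0.25·0.0133241 + 0.25·0.652788 + 0.25·0.343896 = 0.355387.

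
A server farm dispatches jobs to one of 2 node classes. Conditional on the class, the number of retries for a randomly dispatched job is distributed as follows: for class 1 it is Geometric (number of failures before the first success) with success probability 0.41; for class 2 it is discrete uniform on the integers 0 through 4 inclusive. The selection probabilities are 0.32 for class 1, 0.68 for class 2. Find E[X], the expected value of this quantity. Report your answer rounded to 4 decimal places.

1.8205

Component means — 1: 1.43902; 2: 2.
E[X] = 0.32·1.43902 + 0.68·2 = 1.82049.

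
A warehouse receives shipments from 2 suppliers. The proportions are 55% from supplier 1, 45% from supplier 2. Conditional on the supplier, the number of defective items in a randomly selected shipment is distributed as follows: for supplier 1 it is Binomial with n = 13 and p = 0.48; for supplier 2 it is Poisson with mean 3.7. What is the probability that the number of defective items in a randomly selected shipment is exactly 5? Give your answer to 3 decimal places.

0.161

Conditional on each supplier, P(X = 5): 1: 0.175312; 2: 0.142869.
By total probability, P(X = 5) = 0.55·0.175312 + 0.45·0.142869 = 0.160713.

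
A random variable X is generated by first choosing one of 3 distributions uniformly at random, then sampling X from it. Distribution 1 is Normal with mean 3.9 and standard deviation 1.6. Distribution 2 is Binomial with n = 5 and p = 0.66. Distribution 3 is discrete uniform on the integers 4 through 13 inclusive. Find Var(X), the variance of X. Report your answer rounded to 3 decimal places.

9.373

Per component, 1: μ=3.9, E[X²]=17.77; 2: μ=3.3, E[X²]=12.012; 3: μ=8.5, E[X²]=80.5.
E[X] = 0.333333·3.9 + 0.333333·3.3 + 0.333333·8.5 = 5.23333.
E[X²] = 0.333333·17.77 + 0.333333·12.012 + 0.333333·80.5 = 36.7607.
Var(X) = E[X²] − (E[X])² = 36.7607 − 27.3878 = 9.37289.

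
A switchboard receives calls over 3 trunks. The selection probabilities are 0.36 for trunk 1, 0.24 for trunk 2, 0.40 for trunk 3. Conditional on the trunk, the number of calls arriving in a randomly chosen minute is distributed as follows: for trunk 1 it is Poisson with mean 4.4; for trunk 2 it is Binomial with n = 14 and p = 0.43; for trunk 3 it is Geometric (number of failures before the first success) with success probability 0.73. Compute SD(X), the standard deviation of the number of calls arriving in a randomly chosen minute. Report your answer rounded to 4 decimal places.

2.8706

Per component, 1: μ=4.4, E[X²]=23.76; 2: μ=6.02, E[X²]=39.6718; 3: μ=0.369863, E[X²]=0.64346.
E[X] = 0.36·4.4 + 0.24·6.02 + 0.4·0.369863 = 3.17675.
E[X²] = 0.36·23.76 + 0.24·39.6718 + 0.4·0.64346 = 18.3322.
Var(X) = E[X²] − (E[X])² = 18.3322 − 10.0917 = 8.24051.
SD(X) = √8.24051 = 2.87063.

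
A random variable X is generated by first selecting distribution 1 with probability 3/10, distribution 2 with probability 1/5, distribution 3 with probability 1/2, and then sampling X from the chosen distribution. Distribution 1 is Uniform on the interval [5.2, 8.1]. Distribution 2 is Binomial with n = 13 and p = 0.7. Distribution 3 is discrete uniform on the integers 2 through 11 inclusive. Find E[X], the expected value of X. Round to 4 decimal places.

7.0650

Component means — 1: 6.65; 2: 9.1; 3: 6.5.
E[X] = 0.3·6.65 + 0.2·9.1 + 0.5·6.5 = 7.065.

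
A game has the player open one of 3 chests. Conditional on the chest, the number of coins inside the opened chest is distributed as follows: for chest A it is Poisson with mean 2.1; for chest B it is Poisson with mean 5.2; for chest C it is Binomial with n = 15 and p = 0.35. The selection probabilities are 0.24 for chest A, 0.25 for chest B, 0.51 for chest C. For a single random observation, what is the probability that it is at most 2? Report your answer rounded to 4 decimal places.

0.2146

Conditional on each chest, P(X ≤ 2): A: 0.649631; B: 0.108787; C: 0.0617341.
By total probability, P(X ≤ 2) = 0.24·0.649631 + 0.25·0.108787 + 0.51·0.0617341 = 0.214593.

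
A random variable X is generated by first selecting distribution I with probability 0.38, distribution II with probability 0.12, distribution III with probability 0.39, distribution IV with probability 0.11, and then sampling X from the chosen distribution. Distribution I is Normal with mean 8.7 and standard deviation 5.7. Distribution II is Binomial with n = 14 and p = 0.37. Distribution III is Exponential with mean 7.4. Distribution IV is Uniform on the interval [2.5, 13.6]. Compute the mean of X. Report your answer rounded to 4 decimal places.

7.6991

Component means — I: 8.7; II: 5.18; III: 7.4; IV: 8.05.
E[X] = 0.38·8.7 + 0.12·5.18 + 0.39·7.4 + 0.11·8.05 = 7.6991.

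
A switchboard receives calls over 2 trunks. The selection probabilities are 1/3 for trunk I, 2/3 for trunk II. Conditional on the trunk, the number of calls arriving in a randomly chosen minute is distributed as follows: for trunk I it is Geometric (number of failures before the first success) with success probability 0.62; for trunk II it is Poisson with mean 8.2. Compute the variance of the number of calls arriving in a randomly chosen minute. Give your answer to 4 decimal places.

18.5882

Per component, I: μ=0.612903, E[X²]=1.3642; II: μ=8.2, E[X²]=75.44.
E[X] = 0.333333·0.612903 + 0.666667·8.2 = 5.67097.
E[X²] = 0.333333·1.3642 + 0.666667·75.44 = 50.7481.
Var(X) = E[X²] − (E[X])² = 50.7481 − 32.1599 = 18.5882.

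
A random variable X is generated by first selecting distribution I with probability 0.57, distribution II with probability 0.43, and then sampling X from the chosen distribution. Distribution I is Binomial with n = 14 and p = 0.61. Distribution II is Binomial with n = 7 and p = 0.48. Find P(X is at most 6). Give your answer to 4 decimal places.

Conditional on each component, P(X ≤ 6): I: 0.132465; II: 0.994129.
By total probability, P(X ≤ 6) = 0.57·0.132465 + 0.43·0.994129 = 0.502981.

0.5030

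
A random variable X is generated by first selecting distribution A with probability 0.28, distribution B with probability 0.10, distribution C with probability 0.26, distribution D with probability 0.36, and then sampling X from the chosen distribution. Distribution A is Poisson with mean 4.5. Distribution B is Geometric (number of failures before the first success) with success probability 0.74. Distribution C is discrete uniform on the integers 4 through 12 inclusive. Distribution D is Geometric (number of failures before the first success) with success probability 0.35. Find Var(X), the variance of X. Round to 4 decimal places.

12.1634

Per component, A: μ=4.5, E[X²]=24.75; B: μ=0.351351, E[X²]=0.598247; C: μ=8, E[X²]=70.6667; D: μ=1.85714, E[X²]=8.7551.
E[X] = 0.28·4.5 + 0.1·0.351351 + 0.26·8 + 0.36·1.85714 = 4.04371.
E[X²] = 0.28·24.75 + 0.1·0.598247 + 0.26·70.6667 + 0.36·8.7551 = 28.515.
Var(X) = E[X²] − (E[X])² = 28.515 − 16.3516 = 12.1634.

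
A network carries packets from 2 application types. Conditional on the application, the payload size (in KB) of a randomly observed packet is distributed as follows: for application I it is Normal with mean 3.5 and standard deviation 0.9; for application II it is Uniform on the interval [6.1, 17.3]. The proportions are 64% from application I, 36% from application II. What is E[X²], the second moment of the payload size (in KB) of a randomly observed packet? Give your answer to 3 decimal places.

For each component E[X²] = Var + (mean)², giving I: 13.06; II: 147.343.
Overall E[X²] = 0.64·13.06 + 0.36·147.343 = 61.402.

61.402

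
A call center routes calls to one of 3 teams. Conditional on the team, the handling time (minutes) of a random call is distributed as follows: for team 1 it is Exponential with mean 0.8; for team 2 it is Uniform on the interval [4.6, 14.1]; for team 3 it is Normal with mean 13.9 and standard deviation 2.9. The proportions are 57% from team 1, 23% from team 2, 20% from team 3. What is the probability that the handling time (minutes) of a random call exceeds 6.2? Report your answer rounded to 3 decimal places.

Conditional on each team, P(X > 6.2): 1: 0.000430743; 2: 0.831579; 3: 0.996037.
By total probability, P(X > 6.2) = 0.57·0.000430743 + 0.23·0.831579 + 0.2·0.996037 = 0.390716.

0.391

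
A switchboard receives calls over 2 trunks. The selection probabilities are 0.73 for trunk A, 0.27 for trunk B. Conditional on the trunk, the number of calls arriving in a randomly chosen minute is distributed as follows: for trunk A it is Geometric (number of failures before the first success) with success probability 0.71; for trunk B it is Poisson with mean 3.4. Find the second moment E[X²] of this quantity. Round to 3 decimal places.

For each component E[X²] = Var + (mean)², giving A: 0.742115; B: 14.96.
Overall E[X²] = 0.73·0.742115 + 0.27·14.96 = 4.58094.

4.581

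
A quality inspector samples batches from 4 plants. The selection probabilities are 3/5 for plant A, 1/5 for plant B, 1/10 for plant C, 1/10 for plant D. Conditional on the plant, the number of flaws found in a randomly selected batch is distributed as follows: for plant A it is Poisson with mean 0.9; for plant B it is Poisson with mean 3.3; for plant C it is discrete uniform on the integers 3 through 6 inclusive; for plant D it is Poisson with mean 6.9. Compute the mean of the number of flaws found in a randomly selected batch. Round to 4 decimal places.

Component means — A: 0.9; B: 3.3; C: 4.5; D: 6.9.
E[X] = 0.6·0.9 + 0.2·3.3 + 0.1·4.5 + 0.1·6.9 = 2.34.

2.3400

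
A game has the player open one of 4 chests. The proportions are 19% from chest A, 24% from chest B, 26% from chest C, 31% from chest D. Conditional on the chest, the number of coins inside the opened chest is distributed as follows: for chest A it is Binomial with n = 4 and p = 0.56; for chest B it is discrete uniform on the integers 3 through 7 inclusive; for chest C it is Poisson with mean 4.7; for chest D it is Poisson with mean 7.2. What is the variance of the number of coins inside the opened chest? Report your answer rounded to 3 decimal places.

Per component, A: μ=2.24, E[X²]=6.0032; B: μ=5, E[X²]=27; C: μ=4.7, E[X²]=26.79; D: μ=7.2, E[X²]=59.04.
E[X] = 0.19·2.24 + 0.24·5 + 0.26·4.7 + 0.31·7.2 = 5.0796.
E[X²] = 0.19·6.0032 + 0.24·27 + 0.26·26.79 + 0.31·59.04 = 32.8884.
Var(X) = E[X²] − (E[X])² = 32.8884 − 25.8023 = 7.08607.

7.086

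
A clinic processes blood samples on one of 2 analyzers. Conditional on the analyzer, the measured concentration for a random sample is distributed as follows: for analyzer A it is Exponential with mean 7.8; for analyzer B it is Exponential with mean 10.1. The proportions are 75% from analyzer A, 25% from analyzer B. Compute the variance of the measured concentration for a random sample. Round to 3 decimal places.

Per component, A: μ=7.8, E[X²]=121.68; B: μ=10.1, E[X²]=204.02.
E[X] = 0.75·7.8 + 0.25·10.1 = 8.375.
E[X²] = 0.75·121.68 + 0.25·204.02 = 142.265.
Var(X) = E[X²] − (E[X])² = 142.265 − 70.1406 = 72.1244.

72.124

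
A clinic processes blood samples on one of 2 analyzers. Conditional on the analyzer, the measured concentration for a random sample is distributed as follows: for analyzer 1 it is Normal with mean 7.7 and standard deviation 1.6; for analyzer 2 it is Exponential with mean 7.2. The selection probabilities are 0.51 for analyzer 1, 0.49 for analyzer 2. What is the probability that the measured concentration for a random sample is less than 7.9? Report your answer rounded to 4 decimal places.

Conditional on each analyzer, P(X < 7.9): 1: 0.549738; 2: 0.666203.
By total probability, P(X < 7.9) = 0.51·0.549738 + 0.49·0.666203 = 0.606806.

0.6068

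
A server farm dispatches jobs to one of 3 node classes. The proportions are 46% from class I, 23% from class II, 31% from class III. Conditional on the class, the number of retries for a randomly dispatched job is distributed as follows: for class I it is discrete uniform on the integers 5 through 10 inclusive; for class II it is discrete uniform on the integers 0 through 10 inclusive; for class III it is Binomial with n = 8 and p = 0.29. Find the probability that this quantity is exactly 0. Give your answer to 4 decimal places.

Conditional on each class, P(X = 0): I: 0; II: 0.0909091; III: 0.0645754.
By total probability, P(X = 0) = 0.46·0 + 0.23·0.0909091 + 0.31·0.0645754 = 0.0409275.

0.0409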